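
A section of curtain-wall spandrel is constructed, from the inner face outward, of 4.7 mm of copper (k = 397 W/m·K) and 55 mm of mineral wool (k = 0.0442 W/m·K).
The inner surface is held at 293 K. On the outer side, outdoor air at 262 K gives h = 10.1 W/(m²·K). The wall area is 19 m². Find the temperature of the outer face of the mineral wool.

T ≈ 264 K

Series thermal resistances:
R_copper = L/(kA) = 0.0047/(397×19) = 6.231×10^-7 K/W
R_mineral wool = L/(kA) = 0.055/(0.0442×19) = 0.06549 K/W
R_outer film = 1/(h_o·A) = 1/(10.1×19) = 0.005211 K/W
R_total = 0.0707 K/W;  Q = ΔT/R_total = 31/0.0707 = 438.5 W
T_interface = T_inner − Q·ΣR(inner→interface) = 293 − 438×0.06549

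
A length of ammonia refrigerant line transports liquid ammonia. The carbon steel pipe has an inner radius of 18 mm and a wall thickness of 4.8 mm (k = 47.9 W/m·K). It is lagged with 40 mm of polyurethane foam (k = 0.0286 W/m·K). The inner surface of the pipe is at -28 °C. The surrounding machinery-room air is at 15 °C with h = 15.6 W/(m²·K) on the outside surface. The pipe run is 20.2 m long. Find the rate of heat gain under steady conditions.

Cylindrical conduction, so R = ln(r₂/r₁)/(2πkL) per layer, in series:
R_carbon steel pipe wall = ln(22.8/18)/(2π×47.9×20.2) = 3.888×10^-5 K/W
R_polyurethane foam = ln(62.8/22.8)/(2π×0.0286×20.2) = 0.2791 K/W
R_outer film = 1/(h_o·2πr_oL) = 1/(15.6×2π×0.0628×20.2) = 0.008042 K/W
R_total = 0.2872 K/W
Q = ΔT/R_total = 43/0.2872

Q ≈ 150 W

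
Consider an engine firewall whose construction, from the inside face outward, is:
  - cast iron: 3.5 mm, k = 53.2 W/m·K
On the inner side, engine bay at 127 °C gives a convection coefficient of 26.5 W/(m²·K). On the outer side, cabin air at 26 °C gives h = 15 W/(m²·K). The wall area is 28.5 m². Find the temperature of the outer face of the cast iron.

T ≈ 90.5 °C

Using the resistance-network approach (series):
R_inner film = 1/(h_i·A) = 1/(26.5×28.5) = 0.001324 K/W
R_cast iron = L/(kA) = 0.0035/(53.2×28.5) = 2.308×10^-6 K/W
R_outer film = 1/(h_o·A) = 1/(15×28.5) = 0.002339 K/W
R_total = 0.003666 K/W;  Q = ΔT/R_total = 101/0.003666 = 27550 W
T_interface = T_inner − Q·ΣR(inner→interface) = 127 − 27600×0.001326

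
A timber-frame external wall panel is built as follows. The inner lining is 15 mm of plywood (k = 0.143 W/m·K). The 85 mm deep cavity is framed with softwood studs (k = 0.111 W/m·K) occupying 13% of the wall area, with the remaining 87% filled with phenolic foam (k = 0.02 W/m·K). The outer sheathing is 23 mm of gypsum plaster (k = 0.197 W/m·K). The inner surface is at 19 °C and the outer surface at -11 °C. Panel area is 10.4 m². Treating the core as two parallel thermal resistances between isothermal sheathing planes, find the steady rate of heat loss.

Q ≈ 108 W

Sheathing layers in series; stud and cavity paths in parallel between them.
R_inner = 0.015/(0.143×10.4) = 0.01009 K/W
R_stud  = 0.085/(0.111×0.13×10.4) = 0.5664 K/W
R_cav   = 0.085/(0.02×0.87×10.4) = 0.4697 K/W
1/R_core = 1/R_stud + 1/R_cav → R_core = 0.2568 K/W
R_outer = 0.023/(0.197×10.4) = 0.01123 K/W
R_total = 0.2781 K/W
Q = ΔT/R_total = 30/0.2781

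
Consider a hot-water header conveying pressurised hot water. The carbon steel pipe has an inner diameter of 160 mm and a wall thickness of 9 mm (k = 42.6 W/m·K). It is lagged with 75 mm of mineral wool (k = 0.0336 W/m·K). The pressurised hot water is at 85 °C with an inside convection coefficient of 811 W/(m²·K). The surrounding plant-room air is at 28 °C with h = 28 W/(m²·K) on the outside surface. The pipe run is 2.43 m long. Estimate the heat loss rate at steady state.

Per-layer cylindrical resistances, series-summed:
R_inner film = 1/(h_i·2πr₁L) = 1/(811×2π×0.08×2.43) = 0.001009 K/W
R_carbon steel pipe wall = ln(89/80)/(2π×42.6×2.43) = 1.639×10^-4 K/W
R_mineral wool = ln(164/89)/(2π×0.0336×2.43) = 1.191 K/W
R_outer film = 1/(h_o·2πr_oL) = 1/(28×2π×0.164×2.43) = 0.01426 K/W
R_total = 1.207 K/W
Q = ΔT/R_total = 57/1.207

Q ≈ 47.2 W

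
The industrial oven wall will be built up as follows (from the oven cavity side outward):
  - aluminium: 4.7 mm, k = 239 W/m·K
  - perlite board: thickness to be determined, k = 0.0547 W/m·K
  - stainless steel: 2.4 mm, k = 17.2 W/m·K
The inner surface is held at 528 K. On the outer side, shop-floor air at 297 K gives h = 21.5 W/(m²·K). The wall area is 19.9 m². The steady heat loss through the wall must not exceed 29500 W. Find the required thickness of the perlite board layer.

L ≈ 5.97 mm

Treating each layer as a thermal resistance in series:
R_aluminium = L/(kA) = 0.0047/(239×19.9) = 9.882×10^-7 K/W
R_stainless steel = L/(kA) = 0.0024/(17.2×19.9) = 7.012×10^-6 K/W
R_outer film = 1/(h_o·A) = 1/(21.5×19.9) = 0.002337 K/W
Sum of the known resistances R_other = 0.002345 K/W
Required total resistance R_tot = ΔT/Q_allow = 231/29500 = 0.007831 K/W
R_perlite board = R_tot − R_other = 0.005485 K/W
L = R·k·A = 0.005485×0.0547×19.9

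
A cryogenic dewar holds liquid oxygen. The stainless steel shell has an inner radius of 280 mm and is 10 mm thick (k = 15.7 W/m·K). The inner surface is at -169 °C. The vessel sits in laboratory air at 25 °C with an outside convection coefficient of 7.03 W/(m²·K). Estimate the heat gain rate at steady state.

Q ≈ 1430 W

Each spherical layer contributes R = (1/r_i − 1/r_o)/(4πk):
R_stainless steel shell = (1/0.28 − 1/0.29)/(4π×15.7) = 6.242×10^-4 K/W
R_outer film = 1/(h·4πr_o²) = 1/(7.03×4π×0.29²) = 0.1346 K/W
R_total = 0.1352 K/W
Q = ΔT/R_total = 194/0.1352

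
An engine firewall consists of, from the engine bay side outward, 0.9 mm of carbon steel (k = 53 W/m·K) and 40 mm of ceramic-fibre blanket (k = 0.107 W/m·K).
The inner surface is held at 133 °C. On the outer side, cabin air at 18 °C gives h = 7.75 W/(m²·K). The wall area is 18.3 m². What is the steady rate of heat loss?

Q ≈ 4180 W

Treating each layer as a thermal resistance in series:
R_carbon steel = L/(kA) = 0.0009/(53×18.3) = 9.279×10^-7 K/W
R_ceramic-fibre blanket = L/(kA) = 0.04/(0.107×18.3) = 0.02043 K/W
R_outer film = 1/(h_o·A) = 1/(7.75×18.3) = 0.007051 K/W
R_total = 0.02748 K/W
Q = ΔT / R_total = 115 / 0.02748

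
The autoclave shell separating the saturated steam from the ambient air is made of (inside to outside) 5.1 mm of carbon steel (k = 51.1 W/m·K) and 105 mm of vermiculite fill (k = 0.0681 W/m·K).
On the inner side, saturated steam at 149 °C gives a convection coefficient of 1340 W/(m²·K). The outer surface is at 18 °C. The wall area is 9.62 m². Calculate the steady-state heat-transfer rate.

Treating each layer as a thermal resistance in series:
R_inner film = 1/(h_i·A) = 1/(1340×9.62) = 7.757×10^-5 K/W
R_carbon steel = L/(kA) = 0.0051/(51.1×9.62) = 1.037×10^-5 K/W
R_vermiculite fill = L/(kA) = 0.105/(0.0681×9.62) = 0.1603 K/W
R_total = 0.1604 K/W
Q = ΔT / R_total = 131 / 0.1604

Q ≈ 817 W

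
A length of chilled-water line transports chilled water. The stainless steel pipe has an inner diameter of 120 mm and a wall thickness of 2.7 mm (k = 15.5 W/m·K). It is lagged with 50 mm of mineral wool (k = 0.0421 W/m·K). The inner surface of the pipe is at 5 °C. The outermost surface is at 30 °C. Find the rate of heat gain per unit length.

For a radial system each layer contributes R = ln(r_out/r_in)/(2πkL); films add R = 1/(hA).
R_stainless steel pipe wall = ln(62.7/60)/(2π×15.5×1) = 4.52×10^-4 K/W
R_mineral wool = ln(112.7/62.7)/(2π×0.0421×1) = 2.217 K/W
R_total = 2.217 K/W
Q = ΔT/R_total = 25/2.217

q′ ≈ 11.3 W/m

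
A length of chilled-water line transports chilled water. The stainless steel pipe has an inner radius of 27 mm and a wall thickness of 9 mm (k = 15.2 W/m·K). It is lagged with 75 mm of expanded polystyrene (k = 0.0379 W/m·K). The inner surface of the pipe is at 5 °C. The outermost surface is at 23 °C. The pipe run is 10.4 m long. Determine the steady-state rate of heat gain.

Q ≈ 39.6 W

Cylindrical conduction, so R = ln(r₂/r₁)/(2πkL) per layer, in series:
R_stainless steel pipe wall = ln(36/27)/(2π×15.2×10.4) = 2.896×10^-4 K/W
R_expanded polystyrene = ln(111/36)/(2π×0.0379×10.4) = 0.4547 K/W
R_total = 0.455 K/W
Q = ΔT/R_total = 18/0.455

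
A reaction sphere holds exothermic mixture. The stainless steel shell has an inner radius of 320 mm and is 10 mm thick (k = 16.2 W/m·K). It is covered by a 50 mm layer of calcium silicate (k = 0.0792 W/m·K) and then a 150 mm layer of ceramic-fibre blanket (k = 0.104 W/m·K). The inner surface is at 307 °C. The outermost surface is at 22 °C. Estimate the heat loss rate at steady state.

Each spherical layer contributes R = (1/r_i − 1/r_o)/(4πk):
R_stainless steel shell = (1/0.32 − 1/0.33)/(4π×16.2) = 4.652×10^-4 K/W
R_calcium silicate = (1/0.33 − 1/0.38)/(4π×0.0792) = 0.4006 K/W
R_ceramic-fibre blanket = (1/0.38 − 1/0.53)/(4π×0.104) = 0.5699 K/W
R_total = 0.971 K/W
Q = ΔT/R_total = 285/0.971

Q ≈ 294 W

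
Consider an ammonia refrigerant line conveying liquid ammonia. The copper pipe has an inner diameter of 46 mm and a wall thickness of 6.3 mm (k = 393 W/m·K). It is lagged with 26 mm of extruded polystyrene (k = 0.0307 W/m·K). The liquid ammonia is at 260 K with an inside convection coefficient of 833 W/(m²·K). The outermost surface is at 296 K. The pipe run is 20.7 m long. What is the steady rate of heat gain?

Q ≈ 226 W

Cylindrical conduction, so R = ln(r₂/r₁)/(2πkL) per layer, in series:
R_inner film = 1/(h_i·2πr₁L) = 1/(833×2π×0.023×20.7) = 4.013×10^-4 K/W
R_copper pipe wall = ln(29.3/23)/(2π×393×20.7) = 4.736×10^-6 K/W
R_extruded polystyrene = ln(55.3/29.3)/(2π×0.0307×20.7) = 0.1591 K/W
R_total = 0.1595 K/W
Q = ΔT/R_total = 36/0.1595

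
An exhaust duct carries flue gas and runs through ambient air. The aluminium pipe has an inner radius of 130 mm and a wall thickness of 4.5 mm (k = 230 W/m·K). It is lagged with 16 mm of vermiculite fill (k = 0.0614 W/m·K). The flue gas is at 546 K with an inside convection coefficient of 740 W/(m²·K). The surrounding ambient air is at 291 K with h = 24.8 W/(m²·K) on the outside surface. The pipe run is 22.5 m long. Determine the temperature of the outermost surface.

T ≈ 323 K

Cylindrical conduction, so R = ln(r₂/r₁)/(2πkL) per layer, in series:
R_inner film = 1/(h_i·2πr₁L) = 1/(740×2π×0.13×22.5) = 7.353×10^-5 K/W
R_aluminium pipe wall = ln(134.5/130)/(2π×230×22.5) = 1.047×10^-6 K/W
R_vermiculite fill = ln(150.5/134.5)/(2π×0.0614×22.5) = 0.01295 K/W
R_outer film = 1/(h_o·2πr_oL) = 1/(24.8×2π×0.1505×22.5) = 0.001895 K/W
R_total = 0.01492 K/W
Q = ΔT/R_total = 255/0.01492
Q = 17100 W
T_interface = T_inner − Q·ΣR(inner→interface) = 546 − 17100×0.01302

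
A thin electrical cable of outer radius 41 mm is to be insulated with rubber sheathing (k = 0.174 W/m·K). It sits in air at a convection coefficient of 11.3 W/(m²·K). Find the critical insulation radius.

For a cylinder r_cr = k/h = 0.174/11.3
r_cr = 15.4 mm; since the bare radius (41 mm) is above r_cr, any added insulation will reduce heat loss.

r_cr ≈ 15.4 mm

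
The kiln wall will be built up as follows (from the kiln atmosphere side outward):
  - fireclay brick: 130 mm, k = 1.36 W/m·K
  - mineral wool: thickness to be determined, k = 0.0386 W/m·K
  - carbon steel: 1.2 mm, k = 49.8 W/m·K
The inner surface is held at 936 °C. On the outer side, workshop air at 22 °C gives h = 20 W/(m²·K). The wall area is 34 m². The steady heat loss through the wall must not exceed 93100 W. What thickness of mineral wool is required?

L ≈ 7.26 mm

Thermal resistances in series:
R_fireclay brick = L/(kA) = 0.13/(1.36×34) = 0.002811 K/W
R_carbon steel = L/(kA) = 0.0012/(49.8×34) = 7.087×10^-7 K/W
R_outer film = 1/(h_o·A) = 1/(20×34) = 0.001471 K/W
Sum of the known resistances R_other = 0.004283 K/W
Required total resistance R_tot = ΔT/Q_allow = 914/93100 = 0.009817 K/W
R_mineral wool = R_tot − R_other = 0.005535 K/W
L = R·k·A = 0.005535×0.0386×34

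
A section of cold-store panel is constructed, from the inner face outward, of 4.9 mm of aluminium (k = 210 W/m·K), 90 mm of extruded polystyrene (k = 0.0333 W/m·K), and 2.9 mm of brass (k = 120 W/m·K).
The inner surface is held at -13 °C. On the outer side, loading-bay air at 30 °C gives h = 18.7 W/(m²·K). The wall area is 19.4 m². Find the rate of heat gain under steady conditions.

Q ≈ 303 W

Thermal resistances in series:
R_aluminium = L/(kA) = 0.0049/(210×19.4) = 1.203×10^-6 K/W
R_extruded polystyrene = L/(kA) = 0.09/(0.0333×19.4) = 0.1393 K/W
R_brass = L/(kA) = 0.0029/(120×19.4) = 1.246×10^-6 K/W
R_outer film = 1/(h_o·A) = 1/(18.7×19.4) = 0.002756 K/W
R_total = 0.1421 K/W
Q = ΔT / R_total = 43 / 0.1421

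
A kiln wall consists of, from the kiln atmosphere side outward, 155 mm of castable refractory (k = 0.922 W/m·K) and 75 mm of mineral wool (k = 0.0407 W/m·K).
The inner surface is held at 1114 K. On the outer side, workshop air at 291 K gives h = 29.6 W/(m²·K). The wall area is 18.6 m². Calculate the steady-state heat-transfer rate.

Treating each layer as a thermal resistance in series:
R_castable refractory = L/(kA) = 0.155/(0.922×18.6) = 0.009038 K/W
R_mineral wool = L/(kA) = 0.075/(0.0407×18.6) = 0.09907 K/W
R_outer film = 1/(h_o·A) = 1/(29.6×18.6) = 0.001816 K/W
R_total = 0.1099 K/W
Q = ΔT / R_total = 823 / 0.1099

Q ≈ 7490 W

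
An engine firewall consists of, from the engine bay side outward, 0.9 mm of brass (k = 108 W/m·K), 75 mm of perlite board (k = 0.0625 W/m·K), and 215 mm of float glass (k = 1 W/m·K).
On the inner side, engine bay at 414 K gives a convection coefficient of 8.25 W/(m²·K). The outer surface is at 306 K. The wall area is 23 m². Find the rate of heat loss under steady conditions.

Q ≈ 1620 W

Thermal resistances in series:
R_inner film = 1/(h_i·A) = 1/(8.25×23) = 0.00527 K/W
R_brass = L/(kA) = 0.0009/(108×23) = 3.623×10^-7 K/W
R_perlite board = L/(kA) = 0.075/(0.0625×23) = 0.05217 K/W
R_float glass = L/(kA) = 0.215/(1×23) = 0.009348 K/W
R_total = 0.06679 K/W
Q = ΔT / R_total = 108 / 0.06679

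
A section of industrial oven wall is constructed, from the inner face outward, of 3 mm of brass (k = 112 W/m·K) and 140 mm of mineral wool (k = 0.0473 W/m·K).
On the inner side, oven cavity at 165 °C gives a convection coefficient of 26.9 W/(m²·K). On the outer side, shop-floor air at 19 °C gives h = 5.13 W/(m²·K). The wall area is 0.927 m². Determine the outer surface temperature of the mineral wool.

Series thermal resistances:
R_inner film = 1/(h_i·A) = 1/(26.9×0.927) = 0.0401 K/W
R_brass = L/(kA) = 0.003/(112×0.927) = 2.89×10^-5 K/W
R_mineral wool = L/(kA) = 0.14/(0.0473×0.927) = 3.193 K/W
R_outer film = 1/(h_o·A) = 1/(5.13×0.927) = 0.2103 K/W
R_total = 3.443 K/W;  Q = ΔT/R_total = 146/3.443 = 42.4 W
T_interface = T_inner − Q·ΣR(inner→interface) = 165 − 42.4×3.233

T ≈ 27.9 °C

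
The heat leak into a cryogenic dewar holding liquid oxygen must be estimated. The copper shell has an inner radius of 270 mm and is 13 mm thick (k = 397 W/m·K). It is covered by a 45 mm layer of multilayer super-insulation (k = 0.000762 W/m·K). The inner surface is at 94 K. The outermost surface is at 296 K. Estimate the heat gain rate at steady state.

Each spherical layer contributes R = (1/r_i − 1/r_o)/(4πk):
R_copper shell = (1/0.27 − 1/0.283)/(4π×397) = 3.41×10^-5 K/W
R_multilayer super-insulation = (1/0.283 − 1/0.328)/(4π×0.000762) = 50.63 K/W
R_total = 50.63 K/W
Q = ΔT/R_total = 202/50.63

Q ≈ 3.99 W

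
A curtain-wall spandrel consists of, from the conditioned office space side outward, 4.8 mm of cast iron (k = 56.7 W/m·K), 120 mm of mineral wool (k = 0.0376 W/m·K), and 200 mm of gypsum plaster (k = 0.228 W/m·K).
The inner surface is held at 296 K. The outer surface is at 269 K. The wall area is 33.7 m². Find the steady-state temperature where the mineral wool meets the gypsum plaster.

Using the resistance-network approach (series):
R_cast iron = L/(kA) = 0.0048/(56.7×33.7) = 2.512×10^-6 K/W
R_mineral wool = L/(kA) = 0.12/(0.0376×33.7) = 0.0947 K/W
R_gypsum plaster = L/(kA) = 0.2/(0.228×33.7) = 0.02603 K/W
R_total = 0.1207 K/W;  Q = ΔT/R_total = 27/0.1207 = 223.6 W
T_interface = T_inner − Q·ΣR(inner→interface) = 296 − 224×0.09471

T ≈ 275 K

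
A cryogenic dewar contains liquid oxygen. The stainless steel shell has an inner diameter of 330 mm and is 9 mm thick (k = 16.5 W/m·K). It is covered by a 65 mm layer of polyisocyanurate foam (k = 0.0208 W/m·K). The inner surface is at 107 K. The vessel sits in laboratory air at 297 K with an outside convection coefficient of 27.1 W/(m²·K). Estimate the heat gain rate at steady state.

Spherical conduction: R = (1/r_in − 1/r_out)/(4πk) per layer; series-sum.
R_stainless steel shell = (1/0.165 − 1/0.174)/(4π×16.5) = 0.001512 K/W
R_polyisocyanurate foam = (1/0.174 − 1/0.239)/(4π×0.0208) = 5.98 K/W
R_outer film = 1/(h·4πr_o²) = 1/(27.1×4π×0.239²) = 0.05141 K/W
R_total = 6.033 K/W
Q = ΔT/R_total = 190/6.033

Q ≈ 31.5 W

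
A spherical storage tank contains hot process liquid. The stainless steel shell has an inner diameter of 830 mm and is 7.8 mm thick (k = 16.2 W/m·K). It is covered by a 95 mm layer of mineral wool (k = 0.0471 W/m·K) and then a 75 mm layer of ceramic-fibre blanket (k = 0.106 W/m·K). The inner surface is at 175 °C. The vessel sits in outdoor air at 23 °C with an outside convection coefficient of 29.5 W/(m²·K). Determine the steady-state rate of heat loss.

Q ≈ 164 W

Each spherical layer contributes R = (1/r_i − 1/r_o)/(4πk):
R_stainless steel shell = (1/0.415 − 1/0.4228)/(4π×16.2) = 2.184×10^-4 K/W
R_mineral wool = (1/0.4228 − 1/0.5178)/(4π×0.0471) = 0.7332 K/W
R_ceramic-fibre blanket = (1/0.5178 − 1/0.5928)/(4π×0.106) = 0.1834 K/W
R_outer film = 1/(h·4πr_o²) = 1/(29.5×4π×0.5928²) = 0.007676 K/W
R_total = 0.9245 K/W
Q = ΔT/R_total = 152/0.9245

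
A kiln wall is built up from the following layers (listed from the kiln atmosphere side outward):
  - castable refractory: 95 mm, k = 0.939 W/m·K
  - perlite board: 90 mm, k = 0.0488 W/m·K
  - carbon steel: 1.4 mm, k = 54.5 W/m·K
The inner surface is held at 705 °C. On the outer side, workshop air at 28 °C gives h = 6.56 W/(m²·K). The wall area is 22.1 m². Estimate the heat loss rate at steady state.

Model the wall as resistances in series:
R_castable refractory = L/(kA) = 0.095/(0.939×22.1) = 0.004578 K/W
R_perlite board = L/(kA) = 0.09/(0.0488×22.1) = 0.08345 K/W
R_carbon steel = L/(kA) = 0.0014/(54.5×22.1) = 1.162×10^-6 K/W
R_outer film = 1/(h_o·A) = 1/(6.56×22.1) = 0.006898 K/W
R_total = 0.09493 K/W
Q = ΔT / R_total = 677 / 0.09493

Q ≈ 7130 W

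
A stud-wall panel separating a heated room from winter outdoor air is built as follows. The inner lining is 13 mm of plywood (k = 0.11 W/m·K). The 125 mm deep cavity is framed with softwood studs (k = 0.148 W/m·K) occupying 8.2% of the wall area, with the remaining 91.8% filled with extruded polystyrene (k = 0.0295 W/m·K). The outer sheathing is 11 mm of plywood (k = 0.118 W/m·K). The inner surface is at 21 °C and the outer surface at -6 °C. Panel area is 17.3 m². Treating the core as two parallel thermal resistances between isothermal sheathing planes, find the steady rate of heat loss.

Sheathing layers in series; stud and cavity paths in parallel between them.
R_inner = 0.013/(0.11×17.3) = 0.006831 K/W
R_stud  = 0.125/(0.148×0.082×17.3) = 0.5954 K/W
R_cav   = 0.125/(0.0295×0.918×17.3) = 0.2668 K/W
1/R_core = 1/R_stud + 1/R_cav → R_core = 0.1842 K/W
R_outer = 0.011/(0.118×17.3) = 0.005388 K/W
R_total = 0.1965 K/W
Q = ΔT/R_total = 27/0.1965

Q ≈ 137 W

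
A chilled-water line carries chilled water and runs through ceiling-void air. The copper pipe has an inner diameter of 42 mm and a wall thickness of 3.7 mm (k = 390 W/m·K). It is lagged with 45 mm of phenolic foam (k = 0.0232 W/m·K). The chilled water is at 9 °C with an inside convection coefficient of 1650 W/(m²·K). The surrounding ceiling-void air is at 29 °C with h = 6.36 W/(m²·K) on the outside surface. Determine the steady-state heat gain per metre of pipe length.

q′ ≈ 2.67 W/m

Cylindrical conduction, so R = ln(r₂/r₁)/(2πkL) per layer, in series:
R_inner film = 1/(h_i·2πr₁L) = 1/(1650×2π×0.021×1) = 0.004593 K/W
R_copper pipe wall = ln(24.7/21)/(2π×390×1) = 6.623×10^-5 K/W
R_phenolic foam = ln(69.7/24.7)/(2π×0.0232×1) = 7.117 K/W
R_outer film = 1/(h_o·2πr_oL) = 1/(6.36×2π×0.0697×1) = 0.359 K/W
R_total = 7.48 K/W
Q = ΔT/R_total = 20/7.48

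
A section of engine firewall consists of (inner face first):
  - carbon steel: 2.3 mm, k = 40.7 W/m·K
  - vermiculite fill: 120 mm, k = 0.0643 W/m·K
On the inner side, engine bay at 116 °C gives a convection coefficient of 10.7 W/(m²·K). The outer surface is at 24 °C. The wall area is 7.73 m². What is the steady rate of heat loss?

Q ≈ 363 W

Using the resistance-network approach (series):
R_inner film = 1/(h_i·A) = 1/(10.7×7.73) = 0.01209 K/W
R_carbon steel = L/(kA) = 0.0023/(40.7×7.73) = 7.311×10^-6 K/W
R_vermiculite fill = L/(kA) = 0.12/(0.0643×7.73) = 0.2414 K/W
R_total = 0.2535 K/W
Q = ΔT / R_total = 92 / 0.2535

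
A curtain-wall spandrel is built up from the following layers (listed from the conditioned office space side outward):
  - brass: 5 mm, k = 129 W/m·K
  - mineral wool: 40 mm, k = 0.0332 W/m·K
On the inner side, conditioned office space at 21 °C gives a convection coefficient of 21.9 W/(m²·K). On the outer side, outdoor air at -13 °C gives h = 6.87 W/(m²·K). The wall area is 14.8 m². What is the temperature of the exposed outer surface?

Treating each layer as a thermal resistance in series:
R_inner film = 1/(h_i·A) = 1/(21.9×14.8) = 0.003085 K/W
R_brass = L/(kA) = 0.005/(129×14.8) = 2.619×10^-6 K/W
R_mineral wool = L/(kA) = 0.04/(0.0332×14.8) = 0.08141 K/W
R_outer film = 1/(h_o·A) = 1/(6.87×14.8) = 0.009835 K/W
R_total = 0.09433 K/W;  Q = ΔT/R_total = 34/0.09433 = 360.4 W
T_interface = T_inner − Q·ΣR(inner→interface) = 21 − 360×0.08449

T ≈ -9.46 °C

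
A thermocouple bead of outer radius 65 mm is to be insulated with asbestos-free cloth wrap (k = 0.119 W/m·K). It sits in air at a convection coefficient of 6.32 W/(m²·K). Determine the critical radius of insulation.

r_cr ≈ 37.7 mm

For a sphere r_cr = 2k/h = 2×0.119/6.32
r_cr = 37.7 mm; since the bare radius (65 mm) is above r_cr, any added insulation will reduce heat loss.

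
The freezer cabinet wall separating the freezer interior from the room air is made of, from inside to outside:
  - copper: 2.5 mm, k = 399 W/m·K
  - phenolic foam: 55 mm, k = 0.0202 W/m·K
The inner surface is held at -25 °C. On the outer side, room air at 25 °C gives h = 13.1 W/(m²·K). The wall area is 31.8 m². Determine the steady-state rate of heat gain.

Q ≈ 568 W

Model the wall as resistances in series:
R_copper = L/(kA) = 0.0025/(399×31.8) = 1.97×10^-7 K/W
R_phenolic foam = L/(kA) = 0.055/(0.0202×31.8) = 0.08562 K/W
R_outer film = 1/(h_o·A) = 1/(13.1×31.8) = 0.0024 K/W
R_total = 0.08802 K/W
Q = ΔT / R_total = 50 / 0.08802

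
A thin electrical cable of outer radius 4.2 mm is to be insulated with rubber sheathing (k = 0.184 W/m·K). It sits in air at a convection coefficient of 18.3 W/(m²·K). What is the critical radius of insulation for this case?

For a cylinder r_cr = k/h = 0.184/18.3
r_cr = 10.1 mm; since the bare radius (4.2 mm) is below r_cr, adding a thin layer of insulation will *increase* heat loss.

r_cr ≈ 10.1 mm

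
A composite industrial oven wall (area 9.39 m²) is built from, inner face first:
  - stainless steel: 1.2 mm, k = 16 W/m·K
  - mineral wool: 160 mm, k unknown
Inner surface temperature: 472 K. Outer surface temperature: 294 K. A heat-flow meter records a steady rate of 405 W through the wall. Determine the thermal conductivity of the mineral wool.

k ≈ 0.0388 W/(m·K)

Model the wall as resistances in series:
R_stainless steel = L/(kA) = 0.0012/(16×9.39) = 7.987×10^-6 K/W
Sum of known resistances R_other = 7.987×10^-6 K/W
Total R = ΔT/Q = 178/405 = 0.4395 K/W
R_mineral wool = R_total − R_other = 0.4395 K/W
k = L/(R·A) = 0.16/(0.4395×9.39)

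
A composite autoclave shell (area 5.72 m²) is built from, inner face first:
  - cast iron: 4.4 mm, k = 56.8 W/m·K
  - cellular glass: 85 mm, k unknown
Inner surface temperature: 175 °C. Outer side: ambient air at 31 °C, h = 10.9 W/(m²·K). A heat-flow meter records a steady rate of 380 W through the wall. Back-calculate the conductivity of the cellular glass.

Treating each layer as a thermal resistance in series:
R_cast iron = L/(kA) = 0.0044/(56.8×5.72) = 1.354×10^-5 K/W
R_outer film = 1/(h_o·A) = 1/(10.9×5.72) = 0.01604 K/W
Sum of known resistances R_other = 0.01605 K/W
Total R = ΔT/Q = 144/380 = 0.3789 K/W
R_cellular glass = R_total − R_other = 0.3629 K/W
k = L/(R·A) = 0.085/(0.3629×5.72)

k ≈ 0.0409 W/(m·K)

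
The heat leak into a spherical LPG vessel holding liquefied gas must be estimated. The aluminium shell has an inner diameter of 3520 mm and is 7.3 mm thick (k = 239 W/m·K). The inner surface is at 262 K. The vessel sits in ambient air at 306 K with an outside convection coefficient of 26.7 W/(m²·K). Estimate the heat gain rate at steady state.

Spherical conduction: R = (1/r_in − 1/r_out)/(4πk) per layer; series-sum.
R_aluminium shell = (1/1.76 − 1/1.7673)/(4π×239) = 7.814×10^-7 K/W
R_outer film = 1/(h·4πr_o²) = 1/(26.7×4π×1.7673²) = 9.542×10^-4 K/W
R_total = 9.55×10^-4 K/W
Q = ΔT/R_total = 44/9.55×10^-4

Q ≈ 46100 W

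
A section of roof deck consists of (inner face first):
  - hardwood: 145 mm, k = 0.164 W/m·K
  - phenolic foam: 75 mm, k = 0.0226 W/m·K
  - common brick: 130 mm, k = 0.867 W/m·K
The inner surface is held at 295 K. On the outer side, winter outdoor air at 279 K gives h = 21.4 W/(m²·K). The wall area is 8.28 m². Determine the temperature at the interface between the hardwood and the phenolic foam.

Treating each layer as a thermal resistance in series:
R_hardwood = L/(kA) = 0.145/(0.164×8.28) = 0.1068 K/W
R_phenolic foam = L/(kA) = 0.075/(0.0226×8.28) = 0.4008 K/W
R_common brick = L/(kA) = 0.13/(0.867×8.28) = 0.01811 K/W
R_outer film = 1/(h_o·A) = 1/(21.4×8.28) = 0.005644 K/W
R_total = 0.5313 K/W;  Q = ΔT/R_total = 16/0.5313 = 30.11 W
T_interface = T_inner − Q·ΣR(inner→interface) = 295 − 30.1×0.1068

T ≈ 292 K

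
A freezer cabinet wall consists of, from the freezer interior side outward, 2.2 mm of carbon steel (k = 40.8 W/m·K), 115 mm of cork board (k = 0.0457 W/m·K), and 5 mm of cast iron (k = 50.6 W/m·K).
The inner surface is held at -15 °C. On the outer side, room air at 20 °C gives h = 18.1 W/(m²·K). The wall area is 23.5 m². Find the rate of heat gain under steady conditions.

Q ≈ 320 W

Series thermal resistances:
R_carbon steel = L/(kA) = 0.0022/(40.8×23.5) = 2.295×10^-6 K/W
R_cork board = L/(kA) = 0.115/(0.0457×23.5) = 0.1071 K/W
R_cast iron = L/(kA) = 0.005/(50.6×23.5) = 4.205×10^-6 K/W
R_outer film = 1/(h_o·A) = 1/(18.1×23.5) = 0.002351 K/W
R_total = 0.1094 K/W
Q = ΔT / R_total = 35 / 0.1094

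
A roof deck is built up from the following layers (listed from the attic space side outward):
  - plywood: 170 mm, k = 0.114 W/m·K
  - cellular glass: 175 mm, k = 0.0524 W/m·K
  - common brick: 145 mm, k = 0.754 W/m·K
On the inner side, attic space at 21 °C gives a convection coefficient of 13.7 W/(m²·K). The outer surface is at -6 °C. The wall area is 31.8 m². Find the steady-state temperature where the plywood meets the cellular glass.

T ≈ 12.7 °C

Thermal resistances in series:
R_inner film = 1/(h_i·A) = 1/(13.7×31.8) = 0.002295 K/W
R_plywood = L/(kA) = 0.17/(0.114×31.8) = 0.04689 K/W
R_cellular glass = L/(kA) = 0.175/(0.0524×31.8) = 0.105 K/W
R_common brick = L/(kA) = 0.145/(0.754×31.8) = 0.006047 K/W
R_total = 0.1603 K/W;  Q = ΔT/R_total = 27/0.1603 = 168.5 W
T_interface = T_inner − Q·ΣR(inner→interface) = 21 − 168×0.04919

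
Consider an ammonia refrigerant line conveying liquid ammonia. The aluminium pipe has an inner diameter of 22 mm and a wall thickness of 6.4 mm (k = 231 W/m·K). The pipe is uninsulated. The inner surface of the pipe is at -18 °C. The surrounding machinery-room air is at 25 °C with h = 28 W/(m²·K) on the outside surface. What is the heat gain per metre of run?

q′ ≈ 132 W/m

Cylindrical conduction, so R = ln(r₂/r₁)/(2πkL) per layer, in series:
R_aluminium pipe wall = ln(17.4/11)/(2π×231×1) = 3.16×10^-4 K/W
R_outer film = 1/(h_o·2πr_oL) = 1/(28×2π×0.0174×1) = 0.3267 K/W
R_total = 0.327 K/W
Q = ΔT/R_total = 43/0.327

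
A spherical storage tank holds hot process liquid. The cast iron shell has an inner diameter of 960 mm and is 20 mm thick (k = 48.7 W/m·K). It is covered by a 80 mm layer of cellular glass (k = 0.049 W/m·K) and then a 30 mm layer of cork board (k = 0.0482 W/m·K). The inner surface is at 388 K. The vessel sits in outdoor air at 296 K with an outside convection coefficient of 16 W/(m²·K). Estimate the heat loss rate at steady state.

Q ≈ 153 W

For a spherical shell R = (1/r₁ − 1/r₂)/(4πk); film R = 1/(h·4πr²). In series:
R_cast iron shell = (1/0.48 − 1/0.5)/(4π×48.7) = 1.362×10^-4 K/W
R_cellular glass = (1/0.5 − 1/0.58)/(4π×0.049) = 0.448 K/W
R_cork board = (1/0.58 − 1/0.61)/(4π×0.0482) = 0.14 K/W
R_outer film = 1/(h·4πr_o²) = 1/(16×4π×0.61²) = 0.01337 K/W
R_total = 0.6015 K/W
Q = ΔT/R_total = 92/0.6015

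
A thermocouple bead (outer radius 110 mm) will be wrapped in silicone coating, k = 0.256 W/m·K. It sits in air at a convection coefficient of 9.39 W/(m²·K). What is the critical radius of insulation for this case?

r_cr ≈ 54.5 mm

For a sphere r_cr = 2k/h = 2×0.256/9.39
r_cr = 54.5 mm; since the bare radius (110 mm) is above r_cr, any added insulation will reduce heat loss.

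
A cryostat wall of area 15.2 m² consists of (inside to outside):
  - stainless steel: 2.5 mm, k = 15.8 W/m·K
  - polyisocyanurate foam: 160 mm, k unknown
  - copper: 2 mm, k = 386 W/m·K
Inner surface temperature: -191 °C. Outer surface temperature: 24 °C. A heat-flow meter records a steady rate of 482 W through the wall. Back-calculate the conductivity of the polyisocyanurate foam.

k ≈ 0.0236 W/(m·K)

Series thermal resistances:
R_stainless steel = L/(kA) = 0.0025/(15.8×15.2) = 1.041×10^-5 K/W
R_copper = L/(kA) = 0.002/(386×15.2) = 3.409×10^-7 K/W
Sum of known resistances R_other = 1.075×10^-5 K/W
Total R = ΔT/Q = 215/482 = 0.4461 K/W
R_polyisocyanurate foam = R_total − R_other = 0.446 K/W
k = L/(R·A) = 0.16/(0.446×15.2)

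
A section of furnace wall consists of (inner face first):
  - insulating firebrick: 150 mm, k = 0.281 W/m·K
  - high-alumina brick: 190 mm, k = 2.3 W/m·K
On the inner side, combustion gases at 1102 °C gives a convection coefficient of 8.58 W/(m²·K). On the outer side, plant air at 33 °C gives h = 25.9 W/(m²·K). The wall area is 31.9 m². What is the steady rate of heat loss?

Q ≈ 44200 W

Thermal resistances in series:
R_inner film = 1/(h_i·A) = 1/(8.58×31.9) = 0.003654 K/W
R_insulating firebrick = L/(kA) = 0.15/(0.281×31.9) = 0.01673 K/W
R_high-alumina brick = L/(kA) = 0.19/(2.3×31.9) = 0.00259 K/W
R_outer film = 1/(h_o·A) = 1/(25.9×31.9) = 0.00121 K/W
R_total = 0.02419 K/W
Q = ΔT / R_total = 1069 / 0.02419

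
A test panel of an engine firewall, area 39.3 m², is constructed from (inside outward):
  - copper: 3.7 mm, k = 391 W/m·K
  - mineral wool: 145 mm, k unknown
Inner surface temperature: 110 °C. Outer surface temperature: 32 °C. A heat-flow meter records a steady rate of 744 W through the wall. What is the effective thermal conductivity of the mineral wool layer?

k ≈ 0.0352 W/(m·K)

Using the resistance-network approach (series):
R_copper = L/(kA) = 0.0037/(391×39.3) = 2.408×10^-7 K/W
Sum of known resistances R_other = 2.408×10^-7 K/W
Total R = ΔT/Q = 78/744 = 0.1048 K/W
R_mineral wool = R_total − R_other = 0.1048 K/W
k = L/(R·A) = 0.145/(0.1048×39.3)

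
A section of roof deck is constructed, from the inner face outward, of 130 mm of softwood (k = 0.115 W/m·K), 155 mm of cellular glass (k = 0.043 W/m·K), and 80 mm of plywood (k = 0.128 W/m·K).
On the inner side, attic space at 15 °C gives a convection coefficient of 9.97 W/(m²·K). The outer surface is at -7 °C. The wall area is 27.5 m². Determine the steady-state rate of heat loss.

Thermal resistances in series:
R_inner film = 1/(h_i·A) = 1/(9.97×27.5) = 0.003647 K/W
R_softwood = L/(kA) = 0.13/(0.115×27.5) = 0.04111 K/W
R_cellular glass = L/(kA) = 0.155/(0.043×27.5) = 0.1311 K/W
R_plywood = L/(kA) = 0.08/(0.128×27.5) = 0.02273 K/W
R_total = 0.1986 K/W
Q = ΔT / R_total = 22 / 0.1986

Q ≈ 111 W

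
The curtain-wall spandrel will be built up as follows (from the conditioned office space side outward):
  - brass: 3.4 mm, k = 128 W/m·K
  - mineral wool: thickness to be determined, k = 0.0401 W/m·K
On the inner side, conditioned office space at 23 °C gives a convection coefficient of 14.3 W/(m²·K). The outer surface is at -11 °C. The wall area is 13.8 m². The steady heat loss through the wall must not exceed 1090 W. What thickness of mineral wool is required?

L ≈ 14.5 mm

Model the wall as resistances in series:
R_inner film = 1/(h_i·A) = 1/(14.3×13.8) = 0.005067 K/W
R_brass = L/(kA) = 0.0034/(128×13.8) = 1.925×10^-6 K/W
Sum of the known resistances R_other = 0.005069 K/W
Required total resistance R_tot = ΔT/Q_allow = 34/1090 = 0.03119 K/W
R_mineral wool = R_tot − R_other = 0.02612 K/W
L = R·k·A = 0.02612×0.0401×13.8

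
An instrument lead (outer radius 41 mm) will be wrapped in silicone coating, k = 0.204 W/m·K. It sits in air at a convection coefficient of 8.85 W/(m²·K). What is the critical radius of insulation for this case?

r_cr ≈ 23.1 mm

For a cylinder r_cr = k/h = 0.204/8.85
r_cr = 23.1 mm; since the bare radius (41 mm) is above r_cr, any added insulation will reduce heat loss.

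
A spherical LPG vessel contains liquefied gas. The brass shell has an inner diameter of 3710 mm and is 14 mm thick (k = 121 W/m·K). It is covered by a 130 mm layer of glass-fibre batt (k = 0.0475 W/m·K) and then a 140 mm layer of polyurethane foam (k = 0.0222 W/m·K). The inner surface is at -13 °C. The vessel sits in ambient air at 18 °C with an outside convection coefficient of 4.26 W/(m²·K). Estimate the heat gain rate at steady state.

Spherical conduction: R = (1/r_in − 1/r_out)/(4πk) per layer; series-sum.
R_brass shell = (1/1.855 − 1/1.869)/(4π×121) = 2.656×10^-6 K/W
R_glass-fibre batt = (1/1.869 − 1/1.999)/(4π×0.0475) = 0.05829 K/W
R_polyurethane foam = (1/1.999 − 1/2.139)/(4π×0.0222) = 0.1174 K/W
R_outer film = 1/(h·4πr_o²) = 1/(4.26×4π×2.139²) = 0.004083 K/W
R_total = 0.1797 K/W
Q = ΔT/R_total = 31/0.1797

Q ≈ 172 W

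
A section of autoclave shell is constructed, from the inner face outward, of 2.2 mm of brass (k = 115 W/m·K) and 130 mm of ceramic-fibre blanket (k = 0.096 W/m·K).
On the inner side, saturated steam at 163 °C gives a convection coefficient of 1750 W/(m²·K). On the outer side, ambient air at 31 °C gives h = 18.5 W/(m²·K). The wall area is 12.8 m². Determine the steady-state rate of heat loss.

Thermal resistances in series:
R_inner film = 1/(h_i·A) = 1/(1750×12.8) = 4.464×10^-5 K/W
R_brass = L/(kA) = 0.0022/(115×12.8) = 1.495×10^-6 K/W
R_ceramic-fibre blanket = L/(kA) = 0.13/(0.096×12.8) = 0.1058 K/W
R_outer film = 1/(h_o·A) = 1/(18.5×12.8) = 0.004223 K/W
R_total = 0.1101 K/W
Q = ΔT / R_total = 132 / 0.1101

Q ≈ 1200 W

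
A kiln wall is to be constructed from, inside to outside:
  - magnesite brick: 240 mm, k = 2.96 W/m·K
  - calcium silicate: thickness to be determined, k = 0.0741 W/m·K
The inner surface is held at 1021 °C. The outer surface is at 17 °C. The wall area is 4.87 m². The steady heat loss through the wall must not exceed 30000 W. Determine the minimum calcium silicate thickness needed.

L ≈ 6.07 mm

Model the wall as resistances in series:
R_magnesite brick = L/(kA) = 0.24/(2.96×4.87) = 0.01665 K/W
Sum of the known resistances R_other = 0.01665 K/W
Required total resistance R_tot = ΔT/Q_allow = 1004/30000 = 0.03347 K/W
R_calcium silicate = R_tot − R_other = 0.01682 K/W
L = R·k·A = 0.01682×0.0741×4.87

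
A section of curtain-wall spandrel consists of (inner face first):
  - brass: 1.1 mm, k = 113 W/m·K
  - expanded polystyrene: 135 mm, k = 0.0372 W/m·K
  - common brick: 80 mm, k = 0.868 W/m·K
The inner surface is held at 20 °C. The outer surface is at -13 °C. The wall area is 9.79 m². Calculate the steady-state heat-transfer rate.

Q ≈ 86.8 W

Thermal resistances in series:
R_brass = L/(kA) = 0.0011/(113×9.79) = 9.943×10^-7 K/W
R_expanded polystyrene = L/(kA) = 0.135/(0.0372×9.79) = 0.3707 K/W
R_common brick = L/(kA) = 0.08/(0.868×9.79) = 0.009414 K/W
R_total = 0.3801 K/W
Q = ΔT / R_total = 33 / 0.3801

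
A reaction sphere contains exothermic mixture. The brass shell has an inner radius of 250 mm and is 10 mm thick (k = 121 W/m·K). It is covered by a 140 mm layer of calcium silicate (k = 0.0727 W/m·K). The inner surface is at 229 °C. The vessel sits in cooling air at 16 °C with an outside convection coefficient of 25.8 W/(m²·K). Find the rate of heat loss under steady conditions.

Q ≈ 143 W

Spherical conduction: R = (1/r_in − 1/r_out)/(4πk) per layer; series-sum.
R_brass shell = (1/0.25 − 1/0.26)/(4π×121) = 1.012×10^-4 K/W
R_calcium silicate = (1/0.26 − 1/0.4)/(4π×0.0727) = 1.474 K/W
R_outer film = 1/(h·4πr_o²) = 1/(25.8×4π×0.4²) = 0.01928 K/W
R_total = 1.493 K/W
Q = ΔT/R_total = 213/1.493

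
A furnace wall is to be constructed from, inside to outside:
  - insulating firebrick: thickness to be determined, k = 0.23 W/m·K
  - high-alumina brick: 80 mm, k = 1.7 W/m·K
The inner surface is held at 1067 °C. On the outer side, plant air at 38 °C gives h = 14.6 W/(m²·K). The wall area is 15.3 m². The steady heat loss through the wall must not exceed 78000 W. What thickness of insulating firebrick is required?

L ≈ 19.8 mm

Treating each layer as a thermal resistance in series:
R_high-alumina brick = L/(kA) = 0.08/(1.7×15.3) = 0.003076 K/W
R_outer film = 1/(h_o·A) = 1/(14.6×15.3) = 0.004477 K/W
Sum of the known resistances R_other = 0.007552 K/W
Required total resistance R_tot = ΔT/Q_allow = 1029/78000 = 0.01319 K/W
R_insulating firebrick = R_tot − R_other = 0.00564 K/W
L = R·k·A = 0.00564×0.23×15.3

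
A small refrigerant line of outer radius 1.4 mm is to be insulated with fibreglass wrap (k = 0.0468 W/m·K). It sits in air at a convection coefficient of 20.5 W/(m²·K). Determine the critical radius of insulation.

r_cr ≈ 2.28 mm

For a cylinder r_cr = k/h = 0.0468/20.5
r_cr = 2.28 mm; since the bare radius (1.4 mm) is below r_cr, adding a thin layer of insulation will *increase* heat loss.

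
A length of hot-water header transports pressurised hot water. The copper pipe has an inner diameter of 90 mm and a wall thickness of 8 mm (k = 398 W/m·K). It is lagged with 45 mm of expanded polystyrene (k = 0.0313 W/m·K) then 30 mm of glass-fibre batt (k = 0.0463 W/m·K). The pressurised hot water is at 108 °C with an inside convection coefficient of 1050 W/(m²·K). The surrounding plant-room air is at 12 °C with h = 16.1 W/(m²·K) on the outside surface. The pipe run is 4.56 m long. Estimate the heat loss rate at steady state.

Q ≈ 106 W

Cylindrical conduction, so R = ln(r₂/r₁)/(2πkL) per layer, in series:
R_inner film = 1/(h_i·2πr₁L) = 1/(1050×2π×0.045×4.56) = 7.387×10^-4 K/W
R_copper pipe wall = ln(53/45)/(2π×398×4.56) = 1.435×10^-5 K/W
R_expanded polystyrene = ln(98/53)/(2π×0.0313×4.56) = 0.6854 K/W
R_glass-fibre batt = ln(128/98)/(2π×0.0463×4.56) = 0.2013 K/W
R_outer film = 1/(h_o·2πr_oL) = 1/(16.1×2π×0.128×4.56) = 0.01694 K/W
R_total = 0.9044 K/W
Q = ΔT/R_total = 96/0.9044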